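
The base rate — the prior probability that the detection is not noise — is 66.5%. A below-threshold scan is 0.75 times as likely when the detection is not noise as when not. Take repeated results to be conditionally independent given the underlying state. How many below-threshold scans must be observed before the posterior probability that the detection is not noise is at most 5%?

13

Prior odds: 0.665 ÷ 0.335 = 133/67.
Likelihood ratio per below-threshold scan = 0.75.
Target posterior odds = 0.05/0.95 = 1/19.
Require 0.75ⁿ ≤ 1/19 ÷ (133/67) = 67/2527.
0.75¹² = 531441/16777216 is still above 67/2527 but 0.75¹³ = 1594323/67108864 is at or below it, so n = 13.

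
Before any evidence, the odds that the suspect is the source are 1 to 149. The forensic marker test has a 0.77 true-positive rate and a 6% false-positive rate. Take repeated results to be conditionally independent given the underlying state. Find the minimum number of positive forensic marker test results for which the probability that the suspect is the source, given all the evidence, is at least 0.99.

4

Prior odds = 1/149.
Likelihood ratio of a positive result = 0.77/0.06 = 77/6.
Target posterior odds = 0.99/0.01 = 99.
Need (1/149) × (77/6)ⁿ ≥ 99, i.e. (77/6)ⁿ ≥ 14751.
(77/6)³ = 456533/216 falls short of 14751 but (77/6)⁴ = 35153041/1296 reaches it, so n = 4.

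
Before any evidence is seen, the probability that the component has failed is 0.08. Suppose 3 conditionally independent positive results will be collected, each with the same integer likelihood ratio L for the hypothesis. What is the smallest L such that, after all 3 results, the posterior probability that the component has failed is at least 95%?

Prior odds = 0.08/0.92 = 2/23.
Target odds = 0.95/0.05 = 19.
Need L³ ≥ 19 ÷ (2/23) = 218.5.
6³ = 216 < 218.5 ≤ 343 = 7³, so L = 7.

7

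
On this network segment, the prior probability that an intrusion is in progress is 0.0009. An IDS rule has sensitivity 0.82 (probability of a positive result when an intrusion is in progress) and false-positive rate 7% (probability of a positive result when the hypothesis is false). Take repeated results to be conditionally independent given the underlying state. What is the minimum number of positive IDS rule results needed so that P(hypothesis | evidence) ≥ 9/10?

4

Prior odds = 0.0009/0.9991 = 9/9991.
Likelihood ratio of a positive result = 0.82/0.07 = 82/7.
Target posterior odds = 0.9/0.1 = 9.
Need (9/9991) × (82/7)ⁿ ≥ 9, i.e. (82/7)ⁿ ≥ 9991.
(82/7)³ = 551368/343 falls short of 9991 but (82/7)⁴ = 45212176/2401 reaches it, so n = 4.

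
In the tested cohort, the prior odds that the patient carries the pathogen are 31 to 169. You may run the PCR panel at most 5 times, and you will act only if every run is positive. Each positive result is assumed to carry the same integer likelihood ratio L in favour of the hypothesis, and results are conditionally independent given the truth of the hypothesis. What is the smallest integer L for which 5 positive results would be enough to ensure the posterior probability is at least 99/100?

Prior odds = 31/169.
Target odds = 0.99/0.01 = 99.
Need L⁵ ≥ 99 ÷ (31/169) = 16731/31.
3⁵ = 243 < 16731/31 ≤ 1024 = 4⁵, so L = 4.

4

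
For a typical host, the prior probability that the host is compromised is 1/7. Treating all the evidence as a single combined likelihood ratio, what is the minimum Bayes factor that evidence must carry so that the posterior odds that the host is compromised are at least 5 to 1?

30

Prior odds = (1/7)/(6/7) = 1/6.
Target odds = 5.
Required Bayes factor = 5 ÷ (1/6) = 30.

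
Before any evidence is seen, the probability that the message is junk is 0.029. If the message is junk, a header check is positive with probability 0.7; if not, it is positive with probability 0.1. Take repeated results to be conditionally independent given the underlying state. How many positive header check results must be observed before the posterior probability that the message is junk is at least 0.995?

Prior odds = 0.029/0.971 = 29/971.
Likelihood ratio of a positive = 0.7/0.1 = 7.
Target posterior odds = 0.995/0.005 = 199.
Need (29/971) × 7ⁿ ≥ 199, i.e. 7ⁿ ≥ 193229/29.
7⁴ = 2401 falls short of 193229/29 but 7⁵ = 16807 reaches it, so n = 5.

5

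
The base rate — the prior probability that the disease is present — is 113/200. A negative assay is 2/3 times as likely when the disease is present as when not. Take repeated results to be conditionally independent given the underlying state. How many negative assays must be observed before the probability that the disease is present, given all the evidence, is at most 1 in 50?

11

Prior odds: 0.565 ÷ 0.435 = 113/87.
Likelihood ratio per negative assay = 2/3.
Target odds: 0.02 ÷ 0.98 = 1/49.
Require (2/3)ⁿ ≤ 1/49 ÷ (113/87) = 87/5537.
(2/3)¹⁰ = 1024/59049 is still above 87/5537 but (2/3)¹¹ = 2048/177147 is at or below it, so n = 11.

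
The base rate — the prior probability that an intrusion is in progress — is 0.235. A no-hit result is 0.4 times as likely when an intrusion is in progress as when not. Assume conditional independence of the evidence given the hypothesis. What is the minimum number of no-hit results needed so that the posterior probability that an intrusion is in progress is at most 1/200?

5

Prior odds: 0.235 ÷ 0.765 = 47/153.
Likelihood ratio per no-hit result = 0.4.
Target posterior odds = 0.005/0.995 = 1/199.
Need (47/153) × 0.4ⁿ ≤ 1/199, i.e. 0.4ⁿ ≤ 153/9353.
0.4⁴ = 0.0256 is still above 153/9353 but 0.4⁵ = 0.01024 is at or below it, so n = 5.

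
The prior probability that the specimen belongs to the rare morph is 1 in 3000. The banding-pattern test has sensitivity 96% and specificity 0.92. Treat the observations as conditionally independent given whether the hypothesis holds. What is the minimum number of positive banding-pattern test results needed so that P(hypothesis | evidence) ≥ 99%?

Prior odds = (1/3000)/(2999/3000) = 1/2999.
False-positive rate = 1 − 0.92 = 0.08; likelihood ratio of a positive = 0.96/0.08 = 12.
Target odds: 0.99 ÷ 0.01 = 99.
Require 12ⁿ ≥ 99 ÷ (1/2999) = 296901.
12⁵ = 248832 falls short of 296901 but 12⁶ = 2985984 reaches it, so n = 6.

6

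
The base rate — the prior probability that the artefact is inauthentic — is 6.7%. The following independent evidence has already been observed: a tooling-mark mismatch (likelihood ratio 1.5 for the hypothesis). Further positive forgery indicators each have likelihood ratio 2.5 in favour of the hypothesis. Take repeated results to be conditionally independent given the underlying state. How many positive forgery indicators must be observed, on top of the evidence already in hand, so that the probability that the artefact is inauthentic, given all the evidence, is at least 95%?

6

Prior odds = 0.067/0.933 = 67/933.
Bayes factor of the evidence already in hand = 1.5.
Odds after that evidence = (67/933) × 1.5 = 67/622.
Target odds = 0.95/0.05 = 19.
Need 2.5ⁿ ≥ 19 ÷ (67/622) = 11818/67.
2.5⁵ = 97.65625 falls short of 11818/67 but 2.5⁶ = 244.140625 reaches it, so n = 6.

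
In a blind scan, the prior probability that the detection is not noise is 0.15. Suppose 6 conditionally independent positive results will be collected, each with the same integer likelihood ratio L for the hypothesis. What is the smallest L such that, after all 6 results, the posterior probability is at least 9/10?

Prior odds = 0.15/0.85 = 3/17.
Target odds = 0.9/0.1 = 9.
Need L⁶ ≥ 9 ÷ (3/17) = 51.
1⁶ = 1 < 51 ≤ 64 = 2⁶, so L = 2.

2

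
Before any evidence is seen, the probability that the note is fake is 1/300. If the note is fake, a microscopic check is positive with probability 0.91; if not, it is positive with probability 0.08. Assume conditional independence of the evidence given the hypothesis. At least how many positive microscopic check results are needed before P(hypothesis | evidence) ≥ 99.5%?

5

Prior odds = (1/300)/(299/300) = 1/299.
Likelihood ratio of a positive = 0.91/0.08 = 11.375.
Target posterior odds = 0.995/0.005 = 199.
Need (1/299) × 11.375ⁿ ≥ 199, i.e. 11.375ⁿ ≥ 59501.
11.375⁴ = 68574961/4096 falls short of 59501 but 11.375⁵ ≈190439 reaches it, so n = 5.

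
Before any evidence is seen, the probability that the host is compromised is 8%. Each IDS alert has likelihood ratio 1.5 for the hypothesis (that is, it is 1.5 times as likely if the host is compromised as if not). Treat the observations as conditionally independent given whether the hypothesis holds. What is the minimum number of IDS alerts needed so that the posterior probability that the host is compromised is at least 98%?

Prior odds = 0.08/0.92 = 2/23.
Likelihood ratio per IDS alert = 1.5.
Target odds: 0.98 ÷ 0.02 = 49.
Need (2/23) × 1.5ⁿ ≥ 49, i.e. 1.5ⁿ ≥ 563.5.
1.5¹⁵ = 14348907/32768 falls short of 563.5 but 1.5¹⁶ = 43046721/65536 reaches it, so n = 16.

16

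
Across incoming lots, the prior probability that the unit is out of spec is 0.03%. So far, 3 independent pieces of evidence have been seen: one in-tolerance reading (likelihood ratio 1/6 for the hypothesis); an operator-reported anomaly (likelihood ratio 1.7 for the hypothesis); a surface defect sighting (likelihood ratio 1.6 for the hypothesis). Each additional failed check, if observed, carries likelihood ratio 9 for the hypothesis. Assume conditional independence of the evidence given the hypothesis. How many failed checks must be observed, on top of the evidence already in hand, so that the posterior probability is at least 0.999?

Prior odds = 0.0003/0.9997 = 3/9997.
Combined Bayes factor of the evidence already in hand = (1/6) × 1.7 × 1.6 = 34/75.
Odds after that evidence = (3/9997) × 34/75 = 34/249925.
Target odds = 0.999/0.001 = 999.
Need 9ⁿ ≥ 999 ÷ (34/249925) = 249675075/34.
9⁷ = 4782969 falls short of 249675075/34 but 9⁸ = 43046721 reaches it, so n = 8.

8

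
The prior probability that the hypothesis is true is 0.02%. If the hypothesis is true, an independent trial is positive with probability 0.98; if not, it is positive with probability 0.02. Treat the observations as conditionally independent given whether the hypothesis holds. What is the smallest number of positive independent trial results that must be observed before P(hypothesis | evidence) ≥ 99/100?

Prior odds: 0.0002 ÷ 0.9998 = 1/4999.
Likelihood ratio of a positive = 0.98/0.02 = 49.
Target posterior odds = 0.99/0.01 = 99.
Require 49ⁿ ≥ 99 ÷ (1/4999) = 494901.
49³ = 117649 falls short of 494901 but 49⁴ = 5764801 reaches it, so n = 4.

4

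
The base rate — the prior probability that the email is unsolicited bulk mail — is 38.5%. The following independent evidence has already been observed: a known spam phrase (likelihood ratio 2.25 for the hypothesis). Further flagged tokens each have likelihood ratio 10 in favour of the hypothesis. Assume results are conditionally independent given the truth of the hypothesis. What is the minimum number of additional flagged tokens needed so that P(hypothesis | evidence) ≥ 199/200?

Prior odds = 0.385/0.615 = 77/123.
Bayes factor of the evidence already in hand = 2.25.
Odds after that evidence = (77/123) × 2.25 = 231/164.
Target odds = 0.995/0.005 = 199.
Need 10ⁿ ≥ 199 ÷ (231/164) = 32636/231.
10² = 100 falls short of 32636/231 but 10³ = 1000 reaches it, so n = 3.

3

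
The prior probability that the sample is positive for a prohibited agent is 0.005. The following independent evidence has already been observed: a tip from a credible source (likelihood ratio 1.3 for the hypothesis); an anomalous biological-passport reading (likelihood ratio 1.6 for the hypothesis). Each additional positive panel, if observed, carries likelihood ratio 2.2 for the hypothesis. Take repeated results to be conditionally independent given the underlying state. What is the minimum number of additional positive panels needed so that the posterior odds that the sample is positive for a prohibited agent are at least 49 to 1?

11

Prior odds = 0.005/0.995 = 1/199.
Combined Bayes factor of the evidence already in hand = 1.3 × 1.6 = 2.08.
Odds after that evidence = (1/199) × 2.08 = 52/4975.
Target odds = 49.
Need 2.2ⁿ ≥ 49 ÷ (52/4975) = 243775/52.
2.2¹⁰ ≈2655.99 falls short of 243775/52 but 2.2¹¹ ≈5843.18 reaches it, so n = 11.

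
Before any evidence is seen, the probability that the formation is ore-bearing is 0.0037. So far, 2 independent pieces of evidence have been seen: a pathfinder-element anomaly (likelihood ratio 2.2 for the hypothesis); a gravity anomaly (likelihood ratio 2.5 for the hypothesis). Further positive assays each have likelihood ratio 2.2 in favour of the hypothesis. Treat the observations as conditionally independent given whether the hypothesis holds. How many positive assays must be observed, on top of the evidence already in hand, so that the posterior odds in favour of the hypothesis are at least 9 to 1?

Prior odds = 0.0037/0.9963 = 37/9963.
Combined Bayes factor of the evidence already in hand = 2.2 × 2.5 = 5.5.
Odds after that evidence = (37/9963) × 5.5 = 407/19926.
Target odds = 9.
Need 2.2ⁿ ≥ 9 ÷ (407/19926) = 179334/407.
2.2⁷ = 19487171/78125 falls short of 179334/407 but 2.2⁸ = 214358881/390625 reaches it, so n = 8.

8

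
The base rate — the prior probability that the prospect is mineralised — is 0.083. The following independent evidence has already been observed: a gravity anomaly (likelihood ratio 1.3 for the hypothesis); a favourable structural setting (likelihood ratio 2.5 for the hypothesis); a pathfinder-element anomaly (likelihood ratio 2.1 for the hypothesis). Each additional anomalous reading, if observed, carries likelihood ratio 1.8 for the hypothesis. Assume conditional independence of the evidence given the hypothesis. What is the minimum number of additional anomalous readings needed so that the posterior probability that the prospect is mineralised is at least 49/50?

8

Prior odds = 0.083/0.917 = 83/917.
Combined Bayes factor of the evidence already in hand = 1.3 × 2.5 × 2.1 = 6.825.
Odds after that evidence = (83/917) × 6.825 = 3237/5240.
Target odds = 0.98/0.02 = 49.
Need 1.8ⁿ ≥ 49 ÷ (3237/5240) = 256760/3237.
1.8⁷ = 4782969/78125 falls short of 256760/3237 but 1.8⁸ = 43046721/390625 reaches it, so n = 8.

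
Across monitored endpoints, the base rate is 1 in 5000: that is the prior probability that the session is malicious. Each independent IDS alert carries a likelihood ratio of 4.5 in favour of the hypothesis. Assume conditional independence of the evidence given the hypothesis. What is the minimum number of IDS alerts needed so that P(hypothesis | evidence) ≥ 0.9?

Prior odds = 0.0002/0.9998 = 1/4999.
Likelihood ratio per IDS alert = 4.5.
Target odds: 0.9 ÷ 0.1 = 9.
Need (1/4999) × 4.5ⁿ ≥ 9, i.e. 4.5ⁿ ≥ 44991.
4.5⁷ = 4782969/128 falls short of 44991 but 4.5⁸ = 43046721/256 reaches it, so n = 8.

8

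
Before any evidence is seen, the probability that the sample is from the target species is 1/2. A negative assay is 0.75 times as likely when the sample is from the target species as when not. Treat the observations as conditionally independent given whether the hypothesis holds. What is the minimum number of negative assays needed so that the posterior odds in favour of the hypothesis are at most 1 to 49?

14

Prior odds: 0.5 ÷ 0.5 = 1.
Likelihood ratio per negative assay = 0.75.
Target odds = 1/49.
Require 0.75ⁿ ≤ 1/49 ÷ 1 = 1/49.
0.75¹³ = 1594323/67108864 is still above 1/49 but 0.75¹⁴ = 4782969/268435456 is at or below it, so n = 14.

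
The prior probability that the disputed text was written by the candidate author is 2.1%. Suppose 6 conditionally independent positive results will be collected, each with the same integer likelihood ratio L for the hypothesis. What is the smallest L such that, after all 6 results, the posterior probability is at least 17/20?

Prior odds = 0.021/0.979 = 21/979.
Target odds = 0.85/0.15 = 17/3.
Need L⁶ ≥ 17/3 ÷ (21/979) = 16643/63.
2⁶ = 64 < 16643/63 ≤ 729 = 3⁶, so L = 3.

3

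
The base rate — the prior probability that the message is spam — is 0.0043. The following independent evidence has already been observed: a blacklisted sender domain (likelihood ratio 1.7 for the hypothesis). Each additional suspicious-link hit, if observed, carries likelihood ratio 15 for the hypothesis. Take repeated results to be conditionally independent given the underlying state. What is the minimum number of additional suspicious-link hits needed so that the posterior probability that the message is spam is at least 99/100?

Prior odds = 0.0043/0.9957 = 43/9957.
Bayes factor of the evidence already in hand = 1.7.
Odds after that evidence = (43/9957) × 1.7 = 731/99570.
Target odds = 0.99/0.01 = 99.
Need 15ⁿ ≥ 99 ÷ (731/99570) = 9857430/731.
15³ = 3375 falls short of 9857430/731 but 15⁴ = 50625 reaches it, so n = 4.

4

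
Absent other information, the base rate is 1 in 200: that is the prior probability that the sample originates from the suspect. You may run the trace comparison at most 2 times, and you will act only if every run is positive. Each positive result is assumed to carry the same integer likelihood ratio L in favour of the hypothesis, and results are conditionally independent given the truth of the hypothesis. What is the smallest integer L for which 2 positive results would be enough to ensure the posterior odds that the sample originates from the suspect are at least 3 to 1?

25

Prior odds = 0.005/0.995 = 1/199.
Target odds = 3.
Need L² ≥ 3 ÷ (1/199) = 597.
24² = 576 < 597 ≤ 625 = 25², so L = 25.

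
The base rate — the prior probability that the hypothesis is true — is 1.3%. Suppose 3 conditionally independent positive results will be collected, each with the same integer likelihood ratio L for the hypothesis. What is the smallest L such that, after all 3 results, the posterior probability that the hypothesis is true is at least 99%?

Prior odds = 0.013/0.987 = 13/987.
Target odds = 0.99/0.01 = 99.
Need L³ ≥ 99 ÷ (13/987) = 97713/13.
19³ = 6859 < 97713/13 ≤ 8000 = 20³, so L = 20.

20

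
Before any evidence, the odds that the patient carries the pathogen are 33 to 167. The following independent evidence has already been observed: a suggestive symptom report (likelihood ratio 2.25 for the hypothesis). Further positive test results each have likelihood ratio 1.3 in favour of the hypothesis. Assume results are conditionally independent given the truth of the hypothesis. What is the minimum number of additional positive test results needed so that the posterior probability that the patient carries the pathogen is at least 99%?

Prior odds = 33/167.
Bayes factor of the evidence already in hand = 2.25.
Odds after that evidence = (33/167) × 2.25 = 297/668.
Target odds = 0.99/0.01 = 99.
Need 1.3ⁿ ≥ 99 ÷ (297/668) = 668/3.
1.3²⁰ ≈190.05 falls short of 668/3 but 1.3²¹ ≈247.065 reaches it, so n = 21.

21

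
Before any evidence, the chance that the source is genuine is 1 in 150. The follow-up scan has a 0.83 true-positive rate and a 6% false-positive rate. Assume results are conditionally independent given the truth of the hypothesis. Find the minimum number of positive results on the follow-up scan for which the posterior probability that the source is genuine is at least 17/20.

Prior odds: (1/150) ÷ (149/150) = 1/149.
Likelihood ratio of a positive result = 0.83/0.06 = 83/6.
Target odds: 0.85 ÷ 0.15 = 17/3.
Need (1/149) × (83/6)ⁿ ≥ 17/3, i.e. (83/6)ⁿ ≥ 2533/3.
(83/6)² = 6889/36 falls short of 2533/3 but (83/6)³ = 571787/216 reaches it, so n = 3.

3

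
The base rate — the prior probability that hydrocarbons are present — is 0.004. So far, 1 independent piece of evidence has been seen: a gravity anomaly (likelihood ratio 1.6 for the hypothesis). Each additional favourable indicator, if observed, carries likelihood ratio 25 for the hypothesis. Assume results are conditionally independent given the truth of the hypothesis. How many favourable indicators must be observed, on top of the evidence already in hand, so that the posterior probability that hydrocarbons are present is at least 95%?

3

Prior odds = 0.004/0.996 = 1/249.
Bayes factor of the evidence already in hand = 1.6.
Odds after that evidence = (1/249) × 1.6 = 8/1245.
Target odds = 0.95/0.05 = 19.
Need 25ⁿ ≥ 19 ÷ (8/1245) = 2956.875.
25² = 625 falls short of 2956.875 but 25³ = 15625 reaches it, so n = 3.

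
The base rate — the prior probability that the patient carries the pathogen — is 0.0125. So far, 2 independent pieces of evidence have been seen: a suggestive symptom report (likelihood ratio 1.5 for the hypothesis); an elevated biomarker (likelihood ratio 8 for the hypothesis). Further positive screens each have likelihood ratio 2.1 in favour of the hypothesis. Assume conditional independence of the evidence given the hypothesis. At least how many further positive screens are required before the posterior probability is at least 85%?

5

Prior odds = 0.0125/0.9875 = 1/79.
Combined Bayes factor of the evidence already in hand = 1.5 × 8 = 12.
Odds after that evidence = (1/79) × 12 = 12/79.
Target odds = 0.85/0.15 = 17/3.
Need 2.1ⁿ ≥ 17/3 ÷ (12/79) = 1343/36.
2.1⁴ = 19.4481 falls short of 1343/36 but 2.1⁵ = 4084101/100000 reaches it, so n = 5.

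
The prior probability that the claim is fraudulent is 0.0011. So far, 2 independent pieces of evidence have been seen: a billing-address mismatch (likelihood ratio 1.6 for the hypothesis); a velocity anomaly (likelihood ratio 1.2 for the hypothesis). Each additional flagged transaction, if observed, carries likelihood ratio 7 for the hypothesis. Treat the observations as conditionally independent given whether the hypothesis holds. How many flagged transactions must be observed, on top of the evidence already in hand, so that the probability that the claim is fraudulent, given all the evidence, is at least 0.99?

Prior odds = 0.0011/0.9989 = 11/9989.
Combined Bayes factor of the evidence already in hand = 1.6 × 1.2 = 1.92.
Odds after that evidence = (11/9989) × 1.92 = 528/249725.
Target odds = 0.99/0.01 = 99.
Need 7ⁿ ≥ 99 ÷ (528/249725) = 46823.4375.
7⁵ = 16807 falls short of 46823.4375 but 7⁶ = 117649 reaches it, so n = 6.

6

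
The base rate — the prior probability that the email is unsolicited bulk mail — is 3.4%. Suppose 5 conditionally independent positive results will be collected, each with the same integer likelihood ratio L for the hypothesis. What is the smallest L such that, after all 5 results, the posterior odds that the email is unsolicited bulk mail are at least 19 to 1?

4

Prior odds = 0.034/0.966 = 17/483.
Target odds = 19.
Need L⁵ ≥ 19 ÷ (17/483) = 9177/17.
3⁵ = 243 < 9177/17 ≤ 1024 = 4⁵, so L = 4.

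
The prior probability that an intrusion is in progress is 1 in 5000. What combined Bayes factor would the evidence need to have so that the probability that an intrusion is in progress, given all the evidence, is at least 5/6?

Prior odds = 0.0002/0.9998 = 1/4999.
Target odds = (5/6)/(1/6) = 5.
Required Bayes factor = 5 ÷ (1/4999) = 24995.

24995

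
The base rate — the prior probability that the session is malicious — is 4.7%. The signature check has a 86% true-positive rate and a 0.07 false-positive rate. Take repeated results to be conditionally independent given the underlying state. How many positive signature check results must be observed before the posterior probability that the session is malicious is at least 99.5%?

Prior odds = 0.047/0.953 = 47/953.
Likelihood ratio of a positive result = 0.86/0.07 = 86/7.
Target posterior odds = 0.995/0.005 = 199.
Require (86/7)ⁿ ≥ 199 ÷ (47/953) = 189647/47.
(86/7)³ = 636056/343 falls short of 189647/47 but (86/7)⁴ = 54700816/2401 reaches it, so n = 4.

4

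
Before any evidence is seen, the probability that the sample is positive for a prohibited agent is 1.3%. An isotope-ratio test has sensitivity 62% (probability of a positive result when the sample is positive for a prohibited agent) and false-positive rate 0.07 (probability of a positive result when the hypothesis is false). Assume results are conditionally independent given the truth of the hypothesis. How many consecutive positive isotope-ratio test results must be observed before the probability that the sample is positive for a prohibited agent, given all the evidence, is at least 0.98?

4

Prior odds: 0.013 ÷ 0.987 = 13/987.
Likelihood ratio of a positive result = 0.62/0.07 = 62/7.
Target odds: 0.98 ÷ 0.02 = 49.
Require (62/7)ⁿ ≥ 49 ÷ (13/987) = 48363/13.
(62/7)³ = 238328/343 falls short of 48363/13 but (62/7)⁴ = 14776336/2401 reaches it, so n = 4.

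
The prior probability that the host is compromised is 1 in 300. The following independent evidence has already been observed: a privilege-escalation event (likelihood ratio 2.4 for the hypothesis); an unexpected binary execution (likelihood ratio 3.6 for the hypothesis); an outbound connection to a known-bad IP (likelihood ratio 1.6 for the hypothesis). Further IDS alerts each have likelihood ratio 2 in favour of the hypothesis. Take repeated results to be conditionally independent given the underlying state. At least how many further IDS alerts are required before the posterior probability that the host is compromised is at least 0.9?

Prior odds = (1/300)/(299/300) = 1/299.
Combined Bayes factor of the evidence already in hand = 2.4 × 3.6 × 1.6 = 13.824.
Odds after that evidence = (1/299) × 13.824 = 1728/37375.
Target odds = 0.9/0.1 = 9.
Need 2ⁿ ≥ 9 ÷ (1728/37375) = 37375/192.
2⁷ = 128 falls short of 37375/192 but 2⁸ = 256 reaches it, so n = 8.

8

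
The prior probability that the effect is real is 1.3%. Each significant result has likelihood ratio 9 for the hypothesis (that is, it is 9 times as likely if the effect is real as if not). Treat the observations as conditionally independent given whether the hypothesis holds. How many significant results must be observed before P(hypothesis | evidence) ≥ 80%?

3

Prior odds: 0.013 ÷ 0.987 = 13/987.
Likelihood ratio per significant result = 9.
Target odds: 0.8 ÷ 0.2 = 4.
Need (13/987) × 9ⁿ ≥ 4, i.e. 9ⁿ ≥ 3948/13.
9² = 81 falls short of 3948/13 but 9³ = 729 reaches it, so n = 3.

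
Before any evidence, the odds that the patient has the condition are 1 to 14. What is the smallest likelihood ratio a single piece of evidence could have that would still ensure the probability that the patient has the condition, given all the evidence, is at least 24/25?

336

Prior odds = 1/14.
Target odds = 0.96/0.04 = 24.
Required Bayes factor = 24 ÷ (1/14) = 336.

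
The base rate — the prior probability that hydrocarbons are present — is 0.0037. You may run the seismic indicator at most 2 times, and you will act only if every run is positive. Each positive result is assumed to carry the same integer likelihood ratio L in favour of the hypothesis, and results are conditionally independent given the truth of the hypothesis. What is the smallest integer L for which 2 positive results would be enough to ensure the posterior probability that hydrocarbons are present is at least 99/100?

Prior odds = 0.0037/0.9963 = 37/9963.
Target odds = 0.99/0.01 = 99.
Need L² ≥ 99 ÷ (37/9963) = 986337/37.
163² = 26569 < 986337/37 ≤ 26896 = 164², so L = 164.

164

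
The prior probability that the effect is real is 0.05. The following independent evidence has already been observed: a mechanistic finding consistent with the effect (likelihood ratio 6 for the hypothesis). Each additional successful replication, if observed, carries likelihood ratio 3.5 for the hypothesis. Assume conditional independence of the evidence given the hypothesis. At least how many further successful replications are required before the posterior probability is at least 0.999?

7

Prior odds = 0.05/0.95 = 1/19.
Bayes factor of the evidence already in hand = 6.
Odds after that evidence = (1/19) × 6 = 6/19.
Target odds = 0.999/0.001 = 999.
Need 3.5ⁿ ≥ 999 ÷ (6/19) = 3163.5.
3.5⁶ = 1838.265625 falls short of 3163.5 but 3.5⁷ = 823543/128 reaches it, so n = 7.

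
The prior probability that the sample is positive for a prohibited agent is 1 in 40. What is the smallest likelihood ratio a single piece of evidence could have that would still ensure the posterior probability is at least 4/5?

Prior odds = 0.025/0.975 = 1/39.
Target odds = 0.8/0.2 = 4.
Required Bayes factor = 4 ÷ (1/39) = 156.

156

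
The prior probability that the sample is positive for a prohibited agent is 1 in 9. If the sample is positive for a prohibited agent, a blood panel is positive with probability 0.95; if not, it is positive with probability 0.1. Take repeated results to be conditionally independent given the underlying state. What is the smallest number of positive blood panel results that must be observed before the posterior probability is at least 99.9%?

4

Prior odds = (1/9)/(8/9) = 0.125.
Likelihood ratio of a positive = 0.95/0.1 = 9.5.
Target odds: 0.999 ÷ 0.001 = 999.
Require 9.5ⁿ ≥ 999 ÷ 0.125 = 7992.
9.5³ = 857.375 falls short of 7992 but 9.5⁴ = 8145.0625 reaches it, so n = 4.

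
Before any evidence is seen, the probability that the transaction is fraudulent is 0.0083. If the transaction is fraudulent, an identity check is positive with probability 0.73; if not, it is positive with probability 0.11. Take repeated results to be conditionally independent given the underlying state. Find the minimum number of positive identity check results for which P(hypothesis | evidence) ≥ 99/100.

5

Prior odds: 0.0083 ÷ 0.9917 = 83/9917.
Likelihood ratio of a positive = 0.73/0.11 = 73/11.
Target posterior odds = 0.99/0.01 = 99.
Need (83/9917) × (73/11)ⁿ ≥ 99, i.e. (73/11)ⁿ ≥ 981783/83.
(73/11)⁴ = 28398241/14641 falls short of 981783/83 but (73/11)⁵ ≈12872.1 reaches it, so n = 5.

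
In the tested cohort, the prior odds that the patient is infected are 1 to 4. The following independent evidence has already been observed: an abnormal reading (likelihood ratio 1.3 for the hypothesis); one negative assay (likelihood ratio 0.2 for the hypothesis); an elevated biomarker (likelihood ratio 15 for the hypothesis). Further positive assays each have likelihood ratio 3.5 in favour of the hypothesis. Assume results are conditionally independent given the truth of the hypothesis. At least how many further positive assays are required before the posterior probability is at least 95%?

Prior odds = 0.25.
Combined Bayes factor of the evidence already in hand = 1.3 × 0.2 × 15 = 3.9.
Odds after that evidence = 0.25 × 3.9 = 0.975.
Target odds = 0.95/0.05 = 19.
Need 3.5ⁿ ≥ 19 ÷ 0.975 = 760/39.
3.5² = 12.25 falls short of 760/39 but 3.5³ = 42.875 reaches it, so n = 3.

3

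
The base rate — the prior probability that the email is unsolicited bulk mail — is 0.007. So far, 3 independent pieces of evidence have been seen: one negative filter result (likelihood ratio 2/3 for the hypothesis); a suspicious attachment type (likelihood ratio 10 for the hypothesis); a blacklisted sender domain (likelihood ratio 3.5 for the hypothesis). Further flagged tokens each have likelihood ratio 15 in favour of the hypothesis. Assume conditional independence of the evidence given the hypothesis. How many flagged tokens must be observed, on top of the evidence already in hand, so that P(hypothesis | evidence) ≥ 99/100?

Prior odds = 0.007/0.993 = 7/993.
Combined Bayes factor of the evidence already in hand = (2/3) × 10 × 3.5 = 70/3.
Odds after that evidence = (7/993) × 70/3 = 490/2979.
Target odds = 0.99/0.01 = 99.
Need 15ⁿ ≥ 99 ÷ (490/2979) = 294921/490.
15² = 225 falls short of 294921/490 but 15³ = 3375 reaches it, so n = 3.

3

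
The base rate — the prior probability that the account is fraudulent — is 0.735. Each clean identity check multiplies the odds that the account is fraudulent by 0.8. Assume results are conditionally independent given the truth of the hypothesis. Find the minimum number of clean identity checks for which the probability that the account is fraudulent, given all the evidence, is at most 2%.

23

Prior odds: 0.735 ÷ 0.265 = 147/53.
Likelihood ratio per clean identity check = 0.8.
Target odds: 0.02 ÷ 0.98 = 1/49.
Need (147/53) × 0.8ⁿ ≤ 1/49, i.e. 0.8ⁿ ≤ 53/7203.
0.8²² ≈0.0073787 is still above 53/7203 but 0.8²³ ≈0.00590296 is at or below it, so n = 23.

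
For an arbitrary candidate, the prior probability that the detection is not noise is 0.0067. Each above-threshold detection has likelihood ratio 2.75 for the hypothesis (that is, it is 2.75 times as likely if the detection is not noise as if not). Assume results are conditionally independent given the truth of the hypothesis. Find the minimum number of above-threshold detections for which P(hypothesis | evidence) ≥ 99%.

Prior odds: 0.0067 ÷ 0.9933 = 67/9933.
Likelihood ratio per above-threshold detection = 2.75.
Target posterior odds = 0.99/0.01 = 99.
Require 2.75ⁿ ≥ 99 ÷ (67/9933) = 983367/67.
2.75⁹ ≈8994.86 falls short of 983367/67 but 2.75¹⁰ ≈24735.9 reaches it, so n = 10.

10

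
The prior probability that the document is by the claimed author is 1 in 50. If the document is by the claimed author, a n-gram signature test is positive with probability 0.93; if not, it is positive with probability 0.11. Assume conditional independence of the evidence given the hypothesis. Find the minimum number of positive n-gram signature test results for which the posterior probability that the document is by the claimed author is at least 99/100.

Prior odds = 0.02/0.98 = 1/49.
Likelihood ratio of a positive = 0.93/0.11 = 93/11.
Target odds: 0.99 ÷ 0.01 = 99.
Need (1/49) × (93/11)ⁿ ≥ 99, i.e. (93/11)ⁿ ≥ 4851.
(93/11)³ = 804357/1331 falls short of 4851 but (93/11)⁴ = 74805201/14641 reaches it, so n = 4.

4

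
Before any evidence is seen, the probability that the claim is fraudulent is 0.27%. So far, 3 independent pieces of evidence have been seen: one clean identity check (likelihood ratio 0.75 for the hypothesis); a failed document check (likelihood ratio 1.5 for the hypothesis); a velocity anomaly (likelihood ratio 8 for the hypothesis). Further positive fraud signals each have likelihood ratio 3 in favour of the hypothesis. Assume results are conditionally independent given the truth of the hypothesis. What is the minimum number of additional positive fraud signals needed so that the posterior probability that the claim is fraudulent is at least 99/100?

8

Prior odds = 0.0027/0.9973 = 27/9973.
Combined Bayes factor of the evidence already in hand = 0.75 × 1.5 × 8 = 9.
Odds after that evidence = (27/9973) × 9 = 243/9973.
Target odds = 0.99/0.01 = 99.
Need 3ⁿ ≥ 99 ÷ (243/9973) = 109703/27.
3⁷ = 2187 falls short of 109703/27 but 3⁸ = 6561 reaches it, so n = 8.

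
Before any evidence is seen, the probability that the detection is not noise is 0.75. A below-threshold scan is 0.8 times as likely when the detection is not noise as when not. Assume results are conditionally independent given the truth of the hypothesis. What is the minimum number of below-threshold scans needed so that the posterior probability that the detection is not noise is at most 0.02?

23

Prior odds = 0.75/0.25 = 3.
Likelihood ratio per below-threshold scan = 0.8.
Target posterior odds = 0.02/0.98 = 1/49.
Require 0.8ⁿ ≤ 1/49 ÷ 3 = 1/147.
0.8²² ≈0.0073787 is still above 1/147 but 0.8²³ ≈0.00590296 is at or below it, so n = 23.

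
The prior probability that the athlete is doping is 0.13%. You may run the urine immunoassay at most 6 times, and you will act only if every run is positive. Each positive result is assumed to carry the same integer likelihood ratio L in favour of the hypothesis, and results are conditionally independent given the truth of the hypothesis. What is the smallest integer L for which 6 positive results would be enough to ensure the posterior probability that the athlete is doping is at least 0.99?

Prior odds = 0.0013/0.9987 = 13/9987.
Target odds = 0.99/0.01 = 99.
Need L⁶ ≥ 99 ÷ (13/9987) = 988713/13.
6⁶ = 46656 < 988713/13 ≤ 117649 = 7⁶, so L = 7.

7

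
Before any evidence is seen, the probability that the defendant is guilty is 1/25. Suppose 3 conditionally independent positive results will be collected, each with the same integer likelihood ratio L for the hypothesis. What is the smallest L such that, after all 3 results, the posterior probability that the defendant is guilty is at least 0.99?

Prior odds = 0.04/0.96 = 1/24.
Target odds = 0.99/0.01 = 99.
Need L³ ≥ 99 ÷ (1/24) = 2376.
13³ = 2197 < 2376 ≤ 2744 = 14³, so L = 14.

14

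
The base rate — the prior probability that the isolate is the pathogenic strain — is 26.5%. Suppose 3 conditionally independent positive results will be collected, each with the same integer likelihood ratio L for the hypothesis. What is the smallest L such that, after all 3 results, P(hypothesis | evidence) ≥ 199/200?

9

Prior odds = 0.265/0.735 = 53/147.
Target odds = 0.995/0.005 = 199.
Need L³ ≥ 199 ÷ (53/147) = 29253/53.
8³ = 512 < 29253/53 ≤ 729 = 9³, so L = 9.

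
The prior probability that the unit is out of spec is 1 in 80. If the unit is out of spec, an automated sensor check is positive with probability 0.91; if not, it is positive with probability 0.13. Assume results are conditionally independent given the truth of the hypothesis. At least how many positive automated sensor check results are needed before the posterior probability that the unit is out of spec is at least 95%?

Prior odds: 0.0125 ÷ 0.9875 = 1/79.
Likelihood ratio of a positive = 0.91/0.13 = 7.
Target posterior odds = 0.95/0.05 = 19.
Require 7ⁿ ≥ 19 ÷ (1/79) = 1501.
7³ = 343 falls short of 1501 but 7⁴ = 2401 reaches it, so n = 4.

4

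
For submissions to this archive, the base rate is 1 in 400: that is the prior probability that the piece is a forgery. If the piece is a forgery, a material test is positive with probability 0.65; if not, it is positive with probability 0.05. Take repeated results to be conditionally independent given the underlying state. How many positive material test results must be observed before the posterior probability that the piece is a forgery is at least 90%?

Prior odds = 0.0025/0.9975 = 1/399.
Likelihood ratio of a positive = 0.65/0.05 = 13.
Target odds: 0.9 ÷ 0.1 = 9.
Require 13ⁿ ≥ 9 ÷ (1/399) = 3591.
13³ = 2197 falls short of 3591 but 13⁴ = 28561 reaches it, so n = 4.

4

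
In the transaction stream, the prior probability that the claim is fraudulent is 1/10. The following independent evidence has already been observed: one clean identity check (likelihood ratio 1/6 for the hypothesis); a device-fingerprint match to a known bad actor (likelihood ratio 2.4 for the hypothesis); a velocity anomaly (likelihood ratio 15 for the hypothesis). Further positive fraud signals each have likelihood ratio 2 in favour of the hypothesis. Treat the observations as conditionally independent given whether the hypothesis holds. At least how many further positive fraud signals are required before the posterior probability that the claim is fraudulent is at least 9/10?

4

Prior odds = 0.1/0.9 = 1/9.
Combined Bayes factor of the evidence already in hand = (1/6) × 2.4 × 15 = 6.
Odds after that evidence = (1/9) × 6 = 2/3.
Target odds = 0.9/0.1 = 9.
Need 2ⁿ ≥ 9 ÷ (2/3) = 13.5.
2³ = 8 falls short of 13.5 but 2⁴ = 16 reaches it, so n = 4.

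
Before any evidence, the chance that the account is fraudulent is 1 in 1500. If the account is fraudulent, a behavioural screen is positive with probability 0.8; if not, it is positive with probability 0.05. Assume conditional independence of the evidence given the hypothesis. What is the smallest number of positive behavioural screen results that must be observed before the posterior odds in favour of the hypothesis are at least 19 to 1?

Prior odds = (1/1500)/(1499/1500) = 1/1499.
Likelihood ratio of a positive = 0.8/0.05 = 16.
Target odds = 19.
Require 16ⁿ ≥ 19 ÷ (1/1499) = 28481.
16³ = 4096 falls short of 28481 but 16⁴ = 65536 reaches it, so n = 4.

4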